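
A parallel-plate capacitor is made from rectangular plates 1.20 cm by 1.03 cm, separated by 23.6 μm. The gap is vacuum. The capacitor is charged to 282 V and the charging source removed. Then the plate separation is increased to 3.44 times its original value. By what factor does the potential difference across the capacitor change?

Isolated ⇒ Q is held fixed.
C₂ = 0.291 C₁ and V = Q/C, so V₂/V₁ = C₁/C₂ = 3.44.

V₂/V₁ ≈ 3.44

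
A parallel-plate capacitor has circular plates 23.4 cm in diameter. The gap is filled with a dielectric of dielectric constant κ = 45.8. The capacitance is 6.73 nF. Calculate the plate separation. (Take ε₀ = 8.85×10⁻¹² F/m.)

2.59 mm

A = π(23.4/2 cm)² = 4.30×10⁻² m².
d = κε₀A/C = 45.8 × 8.85×10⁻¹² × 4.30×10⁻² / 6.73×10⁻⁹ = 2.59×10⁻³ m.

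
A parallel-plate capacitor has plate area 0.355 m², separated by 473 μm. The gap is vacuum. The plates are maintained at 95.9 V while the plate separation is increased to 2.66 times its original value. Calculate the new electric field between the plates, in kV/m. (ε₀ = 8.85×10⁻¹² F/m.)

Initially C₁ = ε₀A/d = 8.85×10⁻¹² × 0.355 / 4.73×10⁻⁴ = 6.64×10⁻⁹ F.
E₁ = 2.03×10⁵ V/m.
Battery connected ⇒ V is held fixed. E = V/d, so E₂/E₁ = d₁/d₂ = 0.376.
E₂ = 0.376 × 2.03×10⁵ = 7.62×10⁴ V/m.

76.2 kV/m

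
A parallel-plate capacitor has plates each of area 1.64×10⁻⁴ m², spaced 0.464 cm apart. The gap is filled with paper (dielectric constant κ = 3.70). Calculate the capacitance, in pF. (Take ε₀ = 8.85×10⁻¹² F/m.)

C = κε₀A/d = 3.70 × 8.85×10⁻¹² × 1.64×10⁻⁴ / 4.64×10⁻³ = 1.16×10⁻¹² F.

C ≈ 1.16 pF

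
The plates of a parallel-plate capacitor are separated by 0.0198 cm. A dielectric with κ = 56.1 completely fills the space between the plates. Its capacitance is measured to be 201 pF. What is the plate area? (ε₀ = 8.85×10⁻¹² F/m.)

A = Cd/(κε₀) = 2.01×10⁻¹⁰ × 1.98×10⁻⁴ / (56.1 × 8.85×10⁻¹²) = 8.02×10⁻⁵ m².

A ≈ 0.802 cm²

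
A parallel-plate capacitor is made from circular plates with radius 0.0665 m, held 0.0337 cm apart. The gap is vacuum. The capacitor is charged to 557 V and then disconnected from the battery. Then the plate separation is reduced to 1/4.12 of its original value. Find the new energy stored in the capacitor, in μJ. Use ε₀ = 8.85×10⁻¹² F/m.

A = π(0.0665 m)² = 1.39×10⁻² m².
Initially C₁ = ε₀A/d = 8.85×10⁻¹² × 1.39×10⁻² / 3.37×10⁻⁴ = 3.65×10⁻¹⁰ F.
U₁ = 5.66×10⁻⁵ J.
Isolated ⇒ Q is held fixed. C₂ = 4.12 C₁ and U = Q²/(2C), so U₂/U₁ = C₁/C₂ = 0.243.
U₂ = 0.243 × 5.66×10⁻⁵ = 1.37×10⁻⁵ J.

U ≈ 13.7 μJ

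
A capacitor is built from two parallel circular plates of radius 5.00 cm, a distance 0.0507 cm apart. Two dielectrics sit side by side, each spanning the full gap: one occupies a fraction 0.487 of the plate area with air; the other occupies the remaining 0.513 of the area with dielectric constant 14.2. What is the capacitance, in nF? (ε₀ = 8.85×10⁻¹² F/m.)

A = π(5.00 cm)² = 7.85×10⁻³ m².
Side-by-side slabs ⇒ two capacitors in parallel, each spanning the full gap.
C₁ = κ₁ε₀A₁/d = 1.00 × 8.85×10⁻¹² × 3.82×10⁻³ / 5.07×10⁻⁴ = 6.68×10⁻¹¹ F.
C₂ = κ₂ε₀A₂/d = 14.2 × 8.85×10⁻¹² × 4.03×10⁻³ / 5.07×10⁻⁴ = 9.99×10⁻¹⁰ F.
C = C₁ + C₂ = 1.07×10⁻⁹ F.

1.07 nF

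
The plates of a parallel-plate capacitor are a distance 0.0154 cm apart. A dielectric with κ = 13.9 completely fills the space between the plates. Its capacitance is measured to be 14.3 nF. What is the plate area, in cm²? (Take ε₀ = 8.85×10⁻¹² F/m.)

A ≈ 179 cm²

A = Cd/(κε₀) = 1.43×10⁻⁸ × 1.54×10⁻⁴ / (13.9 × 8.85×10⁻¹²) = 1.79×10⁻² m².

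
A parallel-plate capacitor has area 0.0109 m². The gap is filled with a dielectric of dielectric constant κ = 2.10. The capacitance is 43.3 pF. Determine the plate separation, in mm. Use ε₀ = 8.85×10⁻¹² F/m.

4.68 mm

d = κε₀A/C = 2.10 × 8.85×10⁻¹² × 1.09×10⁻² / 4.33×10⁻¹¹ = 4.68×10⁻³ m.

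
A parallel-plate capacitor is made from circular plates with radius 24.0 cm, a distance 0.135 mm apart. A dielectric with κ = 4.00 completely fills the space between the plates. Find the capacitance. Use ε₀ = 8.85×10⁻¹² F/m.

C ≈ 47.5 nF

A = π(24.0 cm)² = 0.181 m².
C = κε₀A/d = 4.00 × 8.85×10⁻¹² × 0.181 / 1.35×10⁻⁴ = 4.75×10⁻⁸ F.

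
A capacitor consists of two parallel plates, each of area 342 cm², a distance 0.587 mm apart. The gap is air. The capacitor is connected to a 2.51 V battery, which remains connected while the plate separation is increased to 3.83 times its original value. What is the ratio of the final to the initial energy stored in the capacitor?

U₂/U₁ ≈ 0.261

Battery connected ⇒ V is held fixed.
C₂ = 0.261 C₁ and U = ½CV², so U₂/U₁ = C₂/C₁ = 0.261.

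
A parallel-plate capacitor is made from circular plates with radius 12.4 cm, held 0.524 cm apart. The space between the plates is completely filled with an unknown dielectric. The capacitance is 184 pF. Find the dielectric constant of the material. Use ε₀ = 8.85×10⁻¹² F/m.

κ ≈ 2.26

A = π(12.4 cm)² = 4.83×10⁻² m².
κ = Cd/(ε₀A) = 1.84×10⁻¹⁰ × 5.24×10⁻³ / (8.85×10⁻¹² × 4.83×10⁻²) = 2.26.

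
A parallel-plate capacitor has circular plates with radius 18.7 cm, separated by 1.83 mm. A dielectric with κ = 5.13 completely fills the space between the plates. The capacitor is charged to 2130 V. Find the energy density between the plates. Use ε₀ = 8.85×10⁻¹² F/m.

E = V/d = 2130 / 1.83×10⁻³ = 1.16×10⁶ V/m.
u = ½κε₀E² = ½ × 5.13 × 8.85×10⁻¹² × (1.16×10⁶)² = 30.8 J/m³.

30.8 J/m³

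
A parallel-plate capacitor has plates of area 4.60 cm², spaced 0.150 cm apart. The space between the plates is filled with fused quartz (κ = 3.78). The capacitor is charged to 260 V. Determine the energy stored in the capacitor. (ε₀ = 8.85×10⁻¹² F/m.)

347 nJ

A = 4.60 cm² = 4.60×10⁻⁴ m².
C = κε₀A/d = 3.78 × 8.85×10⁻¹² × 4.60×10⁻⁴ / 1.50×10⁻³ = 1.03×10⁻¹¹ F.
U = ½CV² = ½ × 1.03×10⁻¹¹ × (260)² = 3.47×10⁻⁷ J.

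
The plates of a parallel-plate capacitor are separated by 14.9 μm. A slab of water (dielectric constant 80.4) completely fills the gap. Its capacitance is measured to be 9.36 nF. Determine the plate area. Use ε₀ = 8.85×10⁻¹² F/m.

A = Cd/(κε₀) = 9.36×10⁻⁹ × 1.49×10⁻⁵ / (80.4 × 8.85×10⁻¹²) = 1.96×10⁻⁴ m².

A ≈ 196 mm²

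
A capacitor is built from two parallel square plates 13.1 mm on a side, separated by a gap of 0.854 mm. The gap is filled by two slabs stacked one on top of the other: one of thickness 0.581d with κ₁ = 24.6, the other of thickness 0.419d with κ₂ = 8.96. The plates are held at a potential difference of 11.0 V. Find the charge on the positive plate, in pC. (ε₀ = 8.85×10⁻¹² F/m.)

278 pC

A = (13.1 mm)² = 1.72×10⁻⁴ m².
Stacked slabs ⇒ two capacitors in series, each with the full plate area.
C₁ = κ₁ε₀A/d₁ = 24.6 × 8.85×10⁻¹² × 1.72×10⁻⁴ / 4.96×10⁻⁴ = 7.53×10⁻¹¹ F.
C₂ = κ₂ε₀A/d₂ = 8.96 × 8.85×10⁻¹² × 1.72×10⁻⁴ / 3.58×10⁻⁴ = 3.80×10⁻¹¹ F.
C = (1/C₁ + 1/C₂)⁻¹ = 2.53×10⁻¹¹ F.
Q = CV = 2.53×10⁻¹¹ × 11.0 = 2.78×10⁻¹⁰ C.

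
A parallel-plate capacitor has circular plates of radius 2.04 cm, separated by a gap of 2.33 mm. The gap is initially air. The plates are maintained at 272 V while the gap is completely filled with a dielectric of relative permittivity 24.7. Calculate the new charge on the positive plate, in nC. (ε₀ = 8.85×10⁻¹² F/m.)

A = π(2.04 cm)² = 1.31×10⁻³ m².
Initially C₁ = ε₀A/d = 8.85×10⁻¹² × 1.31×10⁻³ / 2.33×10⁻³ = 4.97×10⁻¹² F.
Q₁ = 1.35×10⁻⁹ C.
Battery connected ⇒ V is held fixed. C₂ = 24.7 C₁ and Q = CV, so Q₂/Q₁ = C₂/C₁ = 24.7.
Q₂ = 24.7 × 1.35×10⁻⁹ = 3.34×10⁻⁸ C.

Q ≈ 33.4 nC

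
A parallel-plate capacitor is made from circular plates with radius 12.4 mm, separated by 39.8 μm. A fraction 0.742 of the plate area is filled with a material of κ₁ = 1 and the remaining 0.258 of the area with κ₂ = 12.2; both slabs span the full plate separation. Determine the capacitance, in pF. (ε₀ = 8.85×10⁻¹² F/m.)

418 pF

A = π(12.4 mm)² = 4.83×10⁻⁴ m².
Side-by-side slabs ⇒ two capacitors in parallel, each spanning the full gap.
C₁ = κ₁ε₀A₁/d = 1.00 × 8.85×10⁻¹² × 3.58×10⁻⁴ / 3.98×10⁻⁵ = 7.97×10⁻¹¹ F.
C₂ = κ₂ε₀A₂/d = 12.2 × 8.85×10⁻¹² × 1.25×10⁻⁴ / 3.98×10⁻⁵ = 3.38×10⁻¹⁰ F.
C = C₁ + C₂ = 4.18×10⁻¹⁰ F.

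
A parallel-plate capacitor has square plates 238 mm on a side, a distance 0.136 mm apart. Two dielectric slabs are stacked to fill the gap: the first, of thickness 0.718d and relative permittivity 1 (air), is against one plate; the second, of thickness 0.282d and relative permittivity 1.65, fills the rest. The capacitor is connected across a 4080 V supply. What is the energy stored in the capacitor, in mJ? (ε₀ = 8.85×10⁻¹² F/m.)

U ≈ 34.5 mJ

A = (238 mm)² = 5.66×10⁻² m².
Stacked slabs ⇒ two capacitors in series, each with the full plate area.
C₁ = κ₁ε₀A/d₁ = 1.00 × 8.85×10⁻¹² × 5.66×10⁻² / 9.76×10⁻⁵ = 5.13×10⁻⁹ F.
C₂ = κ₂ε₀A/d₂ = 1.65 × 8.85×10⁻¹² × 5.66×10⁻² / 3.84×10⁻⁵ = 2.16×10⁻⁸ F.
C = (1/C₁ + 1/C₂)⁻¹ = 4.15×10⁻⁹ F.
U = ½CV² = ½ × 4.15×10⁻⁹ × (4080)² = 3.45×10⁻² J.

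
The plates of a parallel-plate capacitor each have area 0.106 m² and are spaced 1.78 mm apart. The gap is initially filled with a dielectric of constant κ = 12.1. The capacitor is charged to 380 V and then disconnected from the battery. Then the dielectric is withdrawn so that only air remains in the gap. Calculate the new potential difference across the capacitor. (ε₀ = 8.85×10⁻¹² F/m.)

V ≈ 4.60 kV

Initially C₁ = κε₀A/d = 12.1 × 8.85×10⁻¹² × 0.106 / 1.78×10⁻³ = 6.38×10⁻⁹ F.
V₁ = 3.80×10² V.
Isolated ⇒ Q is held fixed. C₂ = 0.0826 C₁ and V = Q/C, so V₂/V₁ = C₁/C₂ = 12.1.
V₂ = 12.1 × 3.80×10² = 4.60×10³ V.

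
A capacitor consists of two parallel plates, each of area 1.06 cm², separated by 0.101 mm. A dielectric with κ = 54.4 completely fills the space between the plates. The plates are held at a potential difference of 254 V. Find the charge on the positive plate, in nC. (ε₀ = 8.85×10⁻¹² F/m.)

Q ≈ 128 nC

A = 1.06 cm² = 1.06×10⁻⁴ m².
C = κε₀A/d = 54.4 × 8.85×10⁻¹² × 1.06×10⁻⁴ / 1.01×10⁻⁴ = 5.05×10⁻¹⁰ F.
Q = CV = 5.05×10⁻¹⁰ × 254 = 1.28×10⁻⁷ C.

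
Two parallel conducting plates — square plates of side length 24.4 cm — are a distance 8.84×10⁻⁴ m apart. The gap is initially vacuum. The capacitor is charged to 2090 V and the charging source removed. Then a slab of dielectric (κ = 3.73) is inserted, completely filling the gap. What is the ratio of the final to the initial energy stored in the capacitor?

Isolated ⇒ Q is held fixed.
C₂ = 3.73 C₁ and U = Q²/(2C), so U₂/U₁ = C₁/C₂ = 0.268.

U₂/U₁ ≈ 0.268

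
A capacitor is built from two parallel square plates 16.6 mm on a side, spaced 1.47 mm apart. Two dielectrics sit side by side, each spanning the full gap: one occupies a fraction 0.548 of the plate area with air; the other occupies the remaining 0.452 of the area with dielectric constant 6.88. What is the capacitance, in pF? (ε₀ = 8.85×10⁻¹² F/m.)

6.07 pF

A = (16.6 mm)² = 2.76×10⁻⁴ m².
Side-by-side slabs ⇒ two capacitors in parallel, each spanning the full gap.
C₁ = κ₁ε₀A₁/d = 1.00 × 8.85×10⁻¹² × 1.51×10⁻⁴ / 1.47×10⁻³ = 9.09×10⁻¹³ F.
C₂ = κ₂ε₀A₂/d = 6.88 × 8.85×10⁻¹² × 1.25×10⁻⁴ / 1.47×10⁻³ = 5.16×10⁻¹² F.
C = C₁ + C₂ = 6.07×10⁻¹² F.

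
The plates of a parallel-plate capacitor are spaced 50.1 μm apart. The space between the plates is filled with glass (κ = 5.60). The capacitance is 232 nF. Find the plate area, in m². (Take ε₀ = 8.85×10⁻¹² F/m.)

A = Cd/(κε₀) = 2.32×10⁻⁷ × 5.01×10⁻⁵ / (5.60 × 8.85×10⁻¹²) = 0.235 m².

A ≈ 0.235 m²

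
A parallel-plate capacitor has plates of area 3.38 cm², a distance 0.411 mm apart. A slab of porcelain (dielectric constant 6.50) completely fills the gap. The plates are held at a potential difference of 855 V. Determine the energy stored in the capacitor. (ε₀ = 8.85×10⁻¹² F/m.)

A = 3.38 cm² = 3.38×10⁻⁴ m².
C = κε₀A/d = 6.50 × 8.85×10⁻¹² × 3.38×10⁻⁴ / 4.11×10⁻⁴ = 4.73×10⁻¹¹ F.
U = ½CV² = ½ × 4.73×10⁻¹¹ × (855)² = 1.73×10⁻⁵ J.

17.3 μJ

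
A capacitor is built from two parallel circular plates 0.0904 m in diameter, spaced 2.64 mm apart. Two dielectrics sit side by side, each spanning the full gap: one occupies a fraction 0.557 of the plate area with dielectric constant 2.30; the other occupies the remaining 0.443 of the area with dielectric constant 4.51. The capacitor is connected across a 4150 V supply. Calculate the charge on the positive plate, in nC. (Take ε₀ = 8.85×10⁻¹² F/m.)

Q ≈ 293 nC

A = π(0.0904/2 m)² = 6.42×10⁻³ m².
Side-by-side slabs ⇒ two capacitors in parallel, each spanning the full gap.
C₁ = κ₁ε₀A₁/d = 2.30 × 8.85×10⁻¹² × 3.58×10⁻³ / 2.64×10⁻³ = 2.76×10⁻¹¹ F.
C₂ = κ₂ε₀A₂/d = 4.51 × 8.85×10⁻¹² × 2.84×10⁻³ / 2.64×10⁻³ = 4.30×10⁻¹¹ F.
C = C₁ + C₂ = 7.06×10⁻¹¹ F.
Q = CV = 7.06×10⁻¹¹ × 4150 = 2.93×10⁻⁷ C.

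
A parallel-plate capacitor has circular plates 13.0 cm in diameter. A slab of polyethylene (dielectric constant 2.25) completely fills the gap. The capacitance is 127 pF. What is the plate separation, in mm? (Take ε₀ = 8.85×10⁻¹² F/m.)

A = π(13.0/2 cm)² = 1.33×10⁻² m².
d = κε₀A/C = 2.25 × 8.85×10⁻¹² × 1.33×10⁻² / 1.27×10⁻¹⁰ = 2.08×10⁻³ m.

d ≈ 2.08 mm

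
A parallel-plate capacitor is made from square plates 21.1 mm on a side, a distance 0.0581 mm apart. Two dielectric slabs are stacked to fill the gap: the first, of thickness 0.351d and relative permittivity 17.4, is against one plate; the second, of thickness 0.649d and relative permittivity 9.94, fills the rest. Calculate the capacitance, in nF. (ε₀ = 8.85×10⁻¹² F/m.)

A = (21.1 mm)² = 4.45×10⁻⁴ m².
Stacked slabs ⇒ two capacitors in series, each with the full plate area.
C₁ = κ₁ε₀A/d₁ = 17.4 × 8.85×10⁻¹² × 4.45×10⁻⁴ / 2.04×10⁻⁵ = 3.36×10⁻⁹ F.
C₂ = κ₂ε₀A/d₂ = 9.94 × 8.85×10⁻¹² × 4.45×10⁻⁴ / 3.77×10⁻⁵ = 1.04×10⁻⁹ F.
C = (1/C₁ + 1/C₂)⁻¹ = 7.94×10⁻¹⁰ F.

0.794 nF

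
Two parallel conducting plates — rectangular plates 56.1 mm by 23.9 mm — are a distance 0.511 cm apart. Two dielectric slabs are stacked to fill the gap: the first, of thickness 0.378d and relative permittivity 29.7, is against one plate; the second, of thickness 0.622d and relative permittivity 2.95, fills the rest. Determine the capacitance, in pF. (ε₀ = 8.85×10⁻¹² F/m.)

C ≈ 10.4 pF

A = 56.1 × 23.9 mm² = 1.34×10⁻³ m².
Stacked slabs ⇒ two capacitors in series, each with the full plate area.
C₁ = κ₁ε₀A/d₁ = 29.7 × 8.85×10⁻¹² × 1.34×10⁻³ / 1.93×10⁻³ = 1.82×10⁻¹⁰ F.
C₂ = κ₂ε₀A/d₂ = 2.95 × 8.85×10⁻¹² × 1.34×10⁻³ / 3.18×10⁻³ = 1.10×10⁻¹¹ F.
C = (1/C₁ + 1/C₂)⁻¹ = 1.04×10⁻¹¹ F.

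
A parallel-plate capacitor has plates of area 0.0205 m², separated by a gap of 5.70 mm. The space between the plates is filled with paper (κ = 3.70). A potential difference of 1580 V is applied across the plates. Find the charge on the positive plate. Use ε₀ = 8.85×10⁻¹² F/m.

C = κε₀A/d = 3.70 × 8.85×10⁻¹² × 2.05×10⁻² / 5.70×10⁻³ = 1.18×10⁻¹⁰ F.
Q = CV = 1.18×10⁻¹⁰ × 1580 = 1.86×10⁻⁷ C.

186 nC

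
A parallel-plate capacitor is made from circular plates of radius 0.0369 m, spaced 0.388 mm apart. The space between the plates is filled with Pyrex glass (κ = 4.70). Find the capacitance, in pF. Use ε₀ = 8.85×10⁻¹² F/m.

A = π(0.0369 m)² = 4.28×10⁻³ m².
C = κε₀A/d = 4.70 × 8.85×10⁻¹² × 4.28×10⁻³ / 3.88×10⁻⁴ = 4.59×10⁻¹⁰ F.

C ≈ 459 pF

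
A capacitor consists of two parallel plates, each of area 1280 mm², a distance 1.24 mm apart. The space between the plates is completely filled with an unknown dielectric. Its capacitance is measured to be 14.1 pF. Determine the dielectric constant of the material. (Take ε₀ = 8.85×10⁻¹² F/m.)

1.54

A = 1280 mm² = 1.28×10⁻³ m².
κ = Cd/(ε₀A) = 1.41×10⁻¹¹ × 1.24×10⁻³ / (8.85×10⁻¹² × 1.28×10⁻³) = 1.54.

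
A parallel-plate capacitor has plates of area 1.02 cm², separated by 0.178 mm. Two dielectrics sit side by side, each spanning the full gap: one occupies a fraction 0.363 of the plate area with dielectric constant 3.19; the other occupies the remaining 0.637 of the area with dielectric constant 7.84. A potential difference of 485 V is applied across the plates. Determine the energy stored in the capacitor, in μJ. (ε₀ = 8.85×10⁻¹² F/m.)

U ≈ 3.67 μJ

A = 1.02 cm² = 1.02×10⁻⁴ m².
Side-by-side slabs ⇒ two capacitors in parallel, each spanning the full gap.
C₁ = κ₁ε₀A₁/d = 3.19 × 8.85×10⁻¹² × 3.70×10⁻⁵ / 1.78×10⁻⁴ = 5.87×10⁻¹² F.
C₂ = κ₂ε₀A₂/d = 7.84 × 8.85×10⁻¹² × 6.50×10⁻⁵ / 1.78×10⁻⁴ = 2.53×10⁻¹¹ F.
C = C₁ + C₂ = 3.12×10⁻¹¹ F.
U = ½CV² = ½ × 3.12×10⁻¹¹ × (485)² = 3.67×10⁻⁶ J.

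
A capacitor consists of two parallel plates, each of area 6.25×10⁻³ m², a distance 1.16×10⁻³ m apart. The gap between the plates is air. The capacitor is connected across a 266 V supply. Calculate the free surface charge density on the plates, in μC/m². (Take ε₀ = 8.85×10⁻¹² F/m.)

C = ε₀A/d = 8.85×10⁻¹² × 6.25×10⁻³ / 1.16×10⁻³ = 4.77×10⁻¹¹ F.
σ = Q/A = CV/A = 4.77×10⁻¹¹ × 266 / 6.25×10⁻³ = 2.03×10⁻⁶ C/m².

σ ≈ 2.03 μC/m²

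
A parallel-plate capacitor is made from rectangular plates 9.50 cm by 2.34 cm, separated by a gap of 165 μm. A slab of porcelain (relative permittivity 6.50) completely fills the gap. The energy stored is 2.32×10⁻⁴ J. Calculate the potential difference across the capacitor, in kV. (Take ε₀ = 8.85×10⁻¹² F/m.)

A = 9.50 × 2.34 cm² = 2.22×10⁻³ m².
C = κε₀A/d = 6.50 × 8.85×10⁻¹² × 2.22×10⁻³ / 1.65×10⁻⁴ = 7.75×10⁻¹⁰ F.
V = √(2U/C) = √(2 × 2.32×10⁻⁴ / 7.75×10⁻¹⁰) = 7.74×10² V.

V ≈ 0.774 kV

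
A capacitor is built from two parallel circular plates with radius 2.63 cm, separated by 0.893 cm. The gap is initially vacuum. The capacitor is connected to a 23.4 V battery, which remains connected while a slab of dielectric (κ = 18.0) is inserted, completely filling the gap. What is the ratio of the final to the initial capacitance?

C = κε₀A/d scales with κ, so C₂/C₁ = κ = 18.0.

C₂/C₁ ≈ 18.0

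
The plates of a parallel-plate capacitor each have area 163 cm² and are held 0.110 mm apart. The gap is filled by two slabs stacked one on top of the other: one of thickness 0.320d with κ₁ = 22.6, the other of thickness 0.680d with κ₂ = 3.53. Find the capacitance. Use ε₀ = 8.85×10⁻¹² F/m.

A = 163 cm² = 1.63×10⁻² m².
Stacked slabs ⇒ two capacitors in series, each with the full plate area.
C₁ = κ₁ε₀A/d₁ = 22.6 × 8.85×10⁻¹² × 1.63×10⁻² / 3.52×10⁻⁵ = 9.26×10⁻⁸ F.
C₂ = κ₂ε₀A/d₂ = 3.53 × 8.85×10⁻¹² × 1.63×10⁻² / 7.48×10⁻⁵ = 6.81×10⁻⁹ F.
C = (1/C₁ + 1/C₂)⁻¹ = 6.34×10⁻⁹ F.

C ≈ 6.34 nF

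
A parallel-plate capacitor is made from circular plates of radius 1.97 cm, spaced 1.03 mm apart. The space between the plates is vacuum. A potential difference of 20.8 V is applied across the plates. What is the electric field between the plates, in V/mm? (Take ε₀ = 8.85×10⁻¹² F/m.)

20.2 V/mm

E = V/d = 20.8 / 1.03×10⁻³ = 2.02×10⁴ V/m.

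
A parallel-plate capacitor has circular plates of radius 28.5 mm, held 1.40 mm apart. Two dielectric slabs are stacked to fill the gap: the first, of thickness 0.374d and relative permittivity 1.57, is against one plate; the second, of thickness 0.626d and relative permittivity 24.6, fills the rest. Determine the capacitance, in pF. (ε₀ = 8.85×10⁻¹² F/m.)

61.2 pF

A = π(28.5 mm)² = 2.55×10⁻³ m².
Stacked slabs ⇒ two capacitors in series, each with the full plate area.
C₁ = κ₁ε₀A/d₁ = 1.57 × 8.85×10⁻¹² × 2.55×10⁻³ / 5.24×10⁻⁴ = 6.77×10⁻¹¹ F.
C₂ = κ₂ε₀A/d₂ = 24.6 × 8.85×10⁻¹² × 2.55×10⁻³ / 8.76×10⁻⁴ = 6.34×10⁻¹⁰ F.
C = (1/C₁ + 1/C₂)⁻¹ = 6.12×10⁻¹¹ F.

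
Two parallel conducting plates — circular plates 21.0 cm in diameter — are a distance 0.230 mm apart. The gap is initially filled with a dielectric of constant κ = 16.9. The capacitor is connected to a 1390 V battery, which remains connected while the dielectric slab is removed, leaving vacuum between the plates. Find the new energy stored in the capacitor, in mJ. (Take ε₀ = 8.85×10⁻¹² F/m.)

A = π(21.0/2 cm)² = 3.46×10⁻² m².
Initially C₁ = κε₀A/d = 16.9 × 8.85×10⁻¹² × 3.46×10⁻² / 2.30×10⁻⁴ = 2.25×10⁻⁸ F.
U₁ = 2.18×10⁻² J.
Battery connected ⇒ V is held fixed. C₂ = 0.0592 C₁ and U = ½CV², so U₂/U₁ = C₂/C₁ = 0.0592.
U₂ = 0.0592 × 2.18×10⁻² = 1.29×10⁻³ J.

U ≈ 1.29 mJ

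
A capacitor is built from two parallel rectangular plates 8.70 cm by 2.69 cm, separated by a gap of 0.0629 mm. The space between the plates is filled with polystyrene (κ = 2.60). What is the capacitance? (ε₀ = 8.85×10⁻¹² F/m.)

0.856 nF

A = 8.70 × 2.69 cm² = 2.34×10⁻³ m².
C = κε₀A/d = 2.60 × 8.85×10⁻¹² × 2.34×10⁻³ / 6.29×10⁻⁵ = 8.56×10⁻¹⁰ F.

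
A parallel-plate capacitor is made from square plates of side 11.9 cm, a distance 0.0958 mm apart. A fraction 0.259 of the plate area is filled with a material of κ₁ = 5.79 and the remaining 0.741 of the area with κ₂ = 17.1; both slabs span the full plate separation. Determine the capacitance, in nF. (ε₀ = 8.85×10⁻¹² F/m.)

C ≈ 18.5 nF

A = (11.9 cm)² = 1.42×10⁻² m².
Side-by-side slabs ⇒ two capacitors in parallel, each spanning the full gap.
C₁ = κ₁ε₀A₁/d = 5.79 × 8.85×10⁻¹² × 3.67×10⁻³ / 9.58×10⁻⁵ = 1.96×10⁻⁹ F.
C₂ = κ₂ε₀A₂/d = 17.1 × 8.85×10⁻¹² × 1.05×10⁻² / 9.58×10⁻⁵ = 1.66×10⁻⁸ F.
C = C₁ + C₂ = 1.85×10⁻⁸ F.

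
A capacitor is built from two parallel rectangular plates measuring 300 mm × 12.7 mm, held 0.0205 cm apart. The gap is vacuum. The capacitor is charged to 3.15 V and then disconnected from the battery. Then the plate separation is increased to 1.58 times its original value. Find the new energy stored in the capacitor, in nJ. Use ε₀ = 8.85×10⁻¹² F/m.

U ≈ 1.29 nJ

A = 300 × 12.7 mm² = 3.81×10⁻³ m².
Initially C₁ = ε₀A/d = 8.85×10⁻¹² × 3.81×10⁻³ / 2.05×10⁻⁴ = 1.64×10⁻¹⁰ F.
U₁ = 8.16×10⁻¹⁰ J.
Isolated ⇒ Q is held fixed. C₂ = 0.633 C₁ and U = Q²/(2C), so U₂/U₁ = C₁/C₂ = 1.58.
U₂ = 1.58 × 8.16×10⁻¹⁰ = 1.29×10⁻⁹ J.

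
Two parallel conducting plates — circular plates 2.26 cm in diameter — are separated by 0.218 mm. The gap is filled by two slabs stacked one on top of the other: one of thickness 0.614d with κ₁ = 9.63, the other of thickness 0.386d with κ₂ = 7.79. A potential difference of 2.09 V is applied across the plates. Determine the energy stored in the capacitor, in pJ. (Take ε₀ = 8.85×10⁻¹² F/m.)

A = π(2.26/2 cm)² = 4.01×10⁻⁴ m².
Stacked slabs ⇒ two capacitors in series, each with the full plate area.
C₁ = κ₁ε₀A/d₁ = 9.63 × 8.85×10⁻¹² × 4.01×10⁻⁴ / 1.34×10⁻⁴ = 2.55×10⁻¹⁰ F.
C₂ = κ₂ε₀A/d₂ = 7.79 × 8.85×10⁻¹² × 4.01×10⁻⁴ / 8.41×10⁻⁵ = 3.29×10⁻¹⁰ F.
C = (1/C₁ + 1/C₂)⁻¹ = 1.44×10⁻¹⁰ F.
U = ½CV² = ½ × 1.44×10⁻¹⁰ × (2.09)² = 3.14×10⁻¹⁰ J.

U ≈ 314 pJ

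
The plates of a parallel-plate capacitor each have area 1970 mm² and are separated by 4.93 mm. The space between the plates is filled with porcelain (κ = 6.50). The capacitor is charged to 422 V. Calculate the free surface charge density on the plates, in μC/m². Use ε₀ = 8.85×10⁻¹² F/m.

4.92 μC/m²

A = 1970 mm² = 1.97×10⁻³ m².
C = κε₀A/d = 6.50 × 8.85×10⁻¹² × 1.97×10⁻³ / 4.93×10⁻³ = 2.30×10⁻¹¹ F.
σ = Q/A = CV/A = 2.30×10⁻¹¹ × 422 / 1.97×10⁻³ = 4.92×10⁻⁶ C/m².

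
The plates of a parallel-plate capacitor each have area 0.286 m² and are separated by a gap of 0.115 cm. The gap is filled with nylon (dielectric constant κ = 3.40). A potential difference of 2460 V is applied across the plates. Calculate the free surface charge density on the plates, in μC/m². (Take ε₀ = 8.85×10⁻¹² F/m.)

C = κε₀A/d = 3.40 × 8.85×10⁻¹² × 0.286 / 1.15×10⁻³ = 7.48×10⁻⁹ F.
σ = Q/A = CV/A = 7.48×10⁻⁹ × 2460 / 0.286 = 6.44×10⁻⁵ C/m².

σ ≈ 64.4 μC/m²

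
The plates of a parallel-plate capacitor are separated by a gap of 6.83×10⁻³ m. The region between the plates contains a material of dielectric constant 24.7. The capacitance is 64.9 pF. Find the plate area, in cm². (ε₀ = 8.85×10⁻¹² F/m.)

A ≈ 20.3 cm²

A = Cd/(κε₀) = 6.49×10⁻¹¹ × 6.83×10⁻³ / (24.7 × 8.85×10⁻¹²) = 2.03×10⁻³ m².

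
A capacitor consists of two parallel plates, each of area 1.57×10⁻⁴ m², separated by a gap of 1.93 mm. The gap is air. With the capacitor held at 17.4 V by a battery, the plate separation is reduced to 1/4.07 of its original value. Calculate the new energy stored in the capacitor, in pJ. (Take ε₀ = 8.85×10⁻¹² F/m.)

Initially C₁ = ε₀A/d = 8.85×10⁻¹² × 1.57×10⁻⁴ / 1.93×10⁻³ = 7.20×10⁻¹³ F.
U₁ = 1.09×10⁻¹⁰ J.
Battery connected ⇒ V is held fixed. C₂ = 4.07 C₁ and U = ½CV², so U₂/U₁ = C₂/C₁ = 4.07.
U₂ = 4.07 × 1.09×10⁻¹⁰ = 4.44×10⁻¹⁰ J.

444 pJ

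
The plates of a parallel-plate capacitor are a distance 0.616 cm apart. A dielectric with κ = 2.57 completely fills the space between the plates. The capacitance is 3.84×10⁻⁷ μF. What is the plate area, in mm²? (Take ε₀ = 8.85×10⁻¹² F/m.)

A ≈ 104 mm²

A = Cd/(κε₀) = 3.84×10⁻¹³ × 6.16×10⁻³ / (2.57 × 8.85×10⁻¹²) = 1.04×10⁻⁴ m².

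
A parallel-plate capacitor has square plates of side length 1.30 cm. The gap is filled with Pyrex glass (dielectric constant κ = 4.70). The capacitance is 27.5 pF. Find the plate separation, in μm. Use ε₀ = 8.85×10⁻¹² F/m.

A = (1.30 cm)² = 1.69×10⁻⁴ m².
d = κε₀A/C = 4.70 × 8.85×10⁻¹² × 1.69×10⁻⁴ / 2.75×10⁻¹¹ = 2.56×10⁻⁴ m.

256 μm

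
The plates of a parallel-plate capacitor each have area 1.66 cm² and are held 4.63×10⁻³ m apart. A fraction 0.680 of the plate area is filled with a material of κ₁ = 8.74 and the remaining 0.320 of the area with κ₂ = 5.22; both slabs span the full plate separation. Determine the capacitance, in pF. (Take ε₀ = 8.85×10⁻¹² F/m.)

2.42 pF

A = 1.66 cm² = 1.66×10⁻⁴ m².
Side-by-side slabs ⇒ two capacitors in parallel, each spanning the full gap.
C₁ = κ₁ε₀A₁/d = 8.74 × 8.85×10⁻¹² × 1.13×10⁻⁴ / 4.63×10⁻³ = 1.89×10⁻¹² F.
C₂ = κ₂ε₀A₂/d = 5.22 × 8.85×10⁻¹² × 5.31×10⁻⁵ / 4.63×10⁻³ = 5.30×10⁻¹³ F.
C = C₁ + C₂ = 2.42×10⁻¹² F.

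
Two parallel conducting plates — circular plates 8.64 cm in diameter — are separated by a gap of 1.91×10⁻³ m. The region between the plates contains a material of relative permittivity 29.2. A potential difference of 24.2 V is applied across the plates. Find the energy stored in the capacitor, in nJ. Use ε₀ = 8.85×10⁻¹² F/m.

232 nJ

A = π(8.64/2 cm)² = 5.86×10⁻³ m².
C = κε₀A/d = 29.2 × 8.85×10⁻¹² × 5.86×10⁻³ / 1.91×10⁻³ = 7.93×10⁻¹⁰ F.
U = ½CV² = ½ × 7.93×10⁻¹⁰ × (24.2)² = 2.32×10⁻⁷ J.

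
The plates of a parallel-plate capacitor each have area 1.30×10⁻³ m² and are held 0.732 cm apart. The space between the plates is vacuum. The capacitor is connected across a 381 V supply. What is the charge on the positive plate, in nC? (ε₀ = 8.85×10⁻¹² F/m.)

C = ε₀A/d = 8.85×10⁻¹² × 1.30×10⁻³ / 7.32×10⁻³ = 1.57×10⁻¹² F.
Q = CV = 1.57×10⁻¹² × 381 = 5.99×10⁻¹⁰ C.

Q ≈ 0.599 nC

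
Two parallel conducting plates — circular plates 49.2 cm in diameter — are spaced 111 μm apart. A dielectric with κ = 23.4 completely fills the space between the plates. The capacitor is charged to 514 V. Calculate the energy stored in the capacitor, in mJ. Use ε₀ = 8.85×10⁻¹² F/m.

A = π(49.2/2 cm)² = 0.190 m².
C = κε₀A/d = 23.4 × 8.85×10⁻¹² × 0.190 / 1.11×10⁻⁴ = 3.55×10⁻⁷ F.
U = ½CV² = ½ × 3.55×10⁻⁷ × (514)² = 4.69×10⁻² J.

U ≈ 46.9 mJ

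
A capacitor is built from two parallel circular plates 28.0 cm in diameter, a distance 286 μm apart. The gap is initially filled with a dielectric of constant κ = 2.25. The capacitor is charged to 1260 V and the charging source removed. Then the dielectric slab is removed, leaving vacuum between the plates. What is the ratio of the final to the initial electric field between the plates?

Isolated ⇒ Q is held fixed.
V₂ = Q/C₂ = V₁/0.444; E = V/d, so E₂/E₁ = (V₂/V₁)(d₁/d₂) = 2.25.

2.25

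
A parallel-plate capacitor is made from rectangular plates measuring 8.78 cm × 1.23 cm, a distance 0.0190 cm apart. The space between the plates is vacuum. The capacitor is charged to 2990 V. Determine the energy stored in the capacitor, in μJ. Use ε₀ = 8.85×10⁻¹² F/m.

A = 8.78 × 1.23 cm² = 1.08×10⁻³ m².
C = ε₀A/d = 8.85×10⁻¹² × 1.08×10⁻³ / 1.90×10⁻⁴ = 5.03×10⁻¹¹ F.
U = ½CV² = ½ × 5.03×10⁻¹¹ × (2990)² = 2.25×10⁻⁴ J.

U ≈ 225 μJ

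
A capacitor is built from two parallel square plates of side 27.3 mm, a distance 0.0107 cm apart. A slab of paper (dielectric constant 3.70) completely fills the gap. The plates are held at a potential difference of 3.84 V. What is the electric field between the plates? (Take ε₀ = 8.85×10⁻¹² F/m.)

E ≈ 35.9 V/mm

E = V/d = 3.84 / 1.07×10⁻⁴ = 3.59×10⁴ V/m.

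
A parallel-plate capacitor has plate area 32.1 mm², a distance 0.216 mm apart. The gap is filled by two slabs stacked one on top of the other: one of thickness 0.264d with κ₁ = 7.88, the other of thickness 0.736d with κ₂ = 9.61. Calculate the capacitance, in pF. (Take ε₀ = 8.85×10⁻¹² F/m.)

C ≈ 11.9 pF

A = 32.1 mm² = 3.21×10⁻⁵ m².
Stacked slabs ⇒ two capacitors in series, each with the full plate area.
C₁ = κ₁ε₀A/d₁ = 7.88 × 8.85×10⁻¹² × 3.21×10⁻⁵ / 5.70×10⁻⁵ = 3.93×10⁻¹¹ F.
C₂ = κ₂ε₀A/d₂ = 9.61 × 8.85×10⁻¹² × 3.21×10⁻⁵ / 1.59×10⁻⁴ = 1.72×10⁻¹¹ F.
C = (1/C₁ + 1/C₂)⁻¹ = 1.19×10⁻¹¹ F.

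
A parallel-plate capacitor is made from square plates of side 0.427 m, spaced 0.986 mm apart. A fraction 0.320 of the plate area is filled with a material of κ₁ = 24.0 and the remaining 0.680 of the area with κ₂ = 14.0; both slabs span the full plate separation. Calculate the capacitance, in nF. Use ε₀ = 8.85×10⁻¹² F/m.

A = (0.427 m)² = 0.182 m².
Side-by-side slabs ⇒ two capacitors in parallel, each spanning the full gap.
C₁ = κ₁ε₀A₁/d = 24.0 × 8.85×10⁻¹² × 5.83×10⁻² / 9.86×10⁻⁴ = 1.26×10⁻⁸ F.
C₂ = κ₂ε₀A₂/d = 14.0 × 8.85×10⁻¹² × 0.124 / 9.86×10⁻⁴ = 1.56×10⁻⁸ F.
C = C₁ + C₂ = 2.81×10⁻⁸ F.

C ≈ 28.1 nF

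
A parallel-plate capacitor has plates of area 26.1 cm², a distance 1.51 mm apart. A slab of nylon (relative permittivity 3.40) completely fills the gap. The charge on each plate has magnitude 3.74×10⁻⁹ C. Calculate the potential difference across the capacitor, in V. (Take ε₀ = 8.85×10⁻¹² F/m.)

A = 26.1 cm² = 2.61×10⁻³ m².
C = κε₀A/d = 3.40 × 8.85×10⁻¹² × 2.61×10⁻³ / 1.51×10⁻³ = 5.20×10⁻¹¹ F.
V = Q/C = 3.74×10⁻⁹ / 5.20×10⁻¹¹ = 71.9 V.

71.9 V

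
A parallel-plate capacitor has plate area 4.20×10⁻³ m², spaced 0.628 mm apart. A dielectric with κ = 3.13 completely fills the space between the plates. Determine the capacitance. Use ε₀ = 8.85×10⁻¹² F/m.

C = κε₀A/d = 3.13 × 8.85×10⁻¹² × 4.20×10⁻³ / 6.28×10⁻⁴ = 1.85×10⁻¹⁰ F.

C ≈ 185 pF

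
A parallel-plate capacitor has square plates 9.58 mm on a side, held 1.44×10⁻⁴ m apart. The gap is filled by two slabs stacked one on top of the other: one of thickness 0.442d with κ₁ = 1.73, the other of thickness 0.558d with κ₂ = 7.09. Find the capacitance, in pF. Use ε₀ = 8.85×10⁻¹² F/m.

A = (9.58 mm)² = 9.18×10⁻⁵ m².
Stacked slabs ⇒ two capacitors in series, each with the full plate area.
C₁ = κ₁ε₀A/d₁ = 1.73 × 8.85×10⁻¹² × 9.18×10⁻⁵ / 6.36×10⁻⁵ = 2.21×10⁻¹¹ F.
C₂ = κ₂ε₀A/d₂ = 7.09 × 8.85×10⁻¹² × 9.18×10⁻⁵ / 8.04×10⁻⁵ = 7.17×10⁻¹¹ F.
C = (1/C₁ + 1/C₂)⁻¹ = 1.69×10⁻¹¹ F.

16.9 pF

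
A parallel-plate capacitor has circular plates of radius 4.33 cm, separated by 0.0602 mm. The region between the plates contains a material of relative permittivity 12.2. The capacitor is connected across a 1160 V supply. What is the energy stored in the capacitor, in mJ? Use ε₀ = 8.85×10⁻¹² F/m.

7.11 mJ

A = π(4.33 cm)² = 5.89×10⁻³ m².
C = κε₀A/d = 12.2 × 8.85×10⁻¹² × 5.89×10⁻³ / 6.02×10⁻⁵ = 1.06×10⁻⁸ F.
U = ½CV² = ½ × 1.06×10⁻⁸ × (1160)² = 7.11×10⁻³ J.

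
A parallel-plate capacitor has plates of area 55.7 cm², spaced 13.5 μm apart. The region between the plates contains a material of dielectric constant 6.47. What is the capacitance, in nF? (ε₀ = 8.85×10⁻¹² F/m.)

C ≈ 23.6 nF

A = 55.7 cm² = 5.57×10⁻³ m².
C = κε₀A/d = 6.47 × 8.85×10⁻¹² × 5.57×10⁻³ / 1.35×10⁻⁵ = 2.36×10⁻⁸ F.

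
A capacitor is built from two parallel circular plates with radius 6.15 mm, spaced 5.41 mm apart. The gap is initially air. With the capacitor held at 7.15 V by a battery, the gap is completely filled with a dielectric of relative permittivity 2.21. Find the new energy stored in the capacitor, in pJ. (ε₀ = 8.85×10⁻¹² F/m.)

A = π(6.15 mm)² = 1.19×10⁻⁴ m².
Initially C₁ = ε₀A/d = 8.85×10⁻¹² × 1.19×10⁻⁴ / 5.41×10⁻³ = 1.94×10⁻¹³ F.
U₁ = 4.97×10⁻¹² J.
Battery connected ⇒ V is held fixed. C₂ = 2.21 C₁ and U = ½CV², so U₂/U₁ = C₂/C₁ = 2.21.
U₂ = 2.21 × 4.97×10⁻¹² = 1.10×10⁻¹¹ J.

U ≈ 11.0 pJ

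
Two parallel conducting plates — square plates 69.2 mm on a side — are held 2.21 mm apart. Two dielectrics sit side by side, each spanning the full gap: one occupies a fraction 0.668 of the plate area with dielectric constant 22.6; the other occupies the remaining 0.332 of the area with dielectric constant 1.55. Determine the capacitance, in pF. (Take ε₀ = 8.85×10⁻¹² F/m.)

C ≈ 299 pF

A = (69.2 mm)² = 4.79×10⁻³ m².
Side-by-side slabs ⇒ two capacitors in parallel, each spanning the full gap.
C₁ = κ₁ε₀A₁/d = 22.6 × 8.85×10⁻¹² × 3.20×10⁻³ / 2.21×10⁻³ = 2.89×10⁻¹⁰ F.
C₂ = κ₂ε₀A₂/d = 1.55 × 8.85×10⁻¹² × 1.59×10⁻³ / 2.21×10⁻³ = 9.87×10⁻¹² F.
C = C₁ + C₂ = 2.99×10⁻¹⁰ F.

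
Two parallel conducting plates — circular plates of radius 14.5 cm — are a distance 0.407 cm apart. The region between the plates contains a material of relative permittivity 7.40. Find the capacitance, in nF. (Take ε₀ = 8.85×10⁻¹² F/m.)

C ≈ 1.06 nF

A = π(14.5 cm)² = 6.61×10⁻² m².
C = κε₀A/d = 7.40 × 8.85×10⁻¹² × 6.61×10⁻² / 4.07×10⁻³ = 1.06×10⁻⁹ F.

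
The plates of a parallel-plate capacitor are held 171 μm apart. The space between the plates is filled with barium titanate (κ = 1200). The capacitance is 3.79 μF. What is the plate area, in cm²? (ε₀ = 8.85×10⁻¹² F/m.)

A = Cd/(κε₀) = 3.79×10⁻⁶ × 1.71×10⁻⁴ / (1200 × 8.85×10⁻¹²) = 6.10×10⁻² m².

A ≈ 610 cm²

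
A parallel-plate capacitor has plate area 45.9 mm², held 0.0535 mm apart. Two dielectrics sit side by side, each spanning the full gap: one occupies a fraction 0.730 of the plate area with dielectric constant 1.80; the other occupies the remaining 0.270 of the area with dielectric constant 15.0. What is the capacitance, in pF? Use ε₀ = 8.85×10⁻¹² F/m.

40.7 pF

A = 45.9 mm² = 4.59×10⁻⁵ m².
Side-by-side slabs ⇒ two capacitors in parallel, each spanning the full gap.
C₁ = κ₁ε₀A₁/d = 1.80 × 8.85×10⁻¹² × 3.35×10⁻⁵ / 5.35×10⁻⁵ = 9.98×10⁻¹² F.
C₂ = κ₂ε₀A₂/d = 15.0 × 8.85×10⁻¹² × 1.24×10⁻⁵ / 5.35×10⁻⁵ = 3.08×10⁻¹¹ F.
C = C₁ + C₂ = 4.07×10⁻¹¹ F.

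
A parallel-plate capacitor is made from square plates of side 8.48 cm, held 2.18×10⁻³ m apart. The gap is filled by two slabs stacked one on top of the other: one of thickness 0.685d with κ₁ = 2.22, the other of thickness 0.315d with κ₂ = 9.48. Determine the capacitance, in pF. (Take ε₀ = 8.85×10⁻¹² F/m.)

C ≈ 85.4 pF

A = (8.48 cm)² = 7.19×10⁻³ m².
Stacked slabs ⇒ two capacitors in series, each with the full plate area.
C₁ = κ₁ε₀A/d₁ = 2.22 × 8.85×10⁻¹² × 7.19×10⁻³ / 1.49×10⁻³ = 9.46×10⁻¹¹ F.
C₂ = κ₂ε₀A/d₂ = 9.48 × 8.85×10⁻¹² × 7.19×10⁻³ / 6.87×10⁻⁴ = 8.79×10⁻¹⁰ F.
C = (1/C₁ + 1/C₂)⁻¹ = 8.54×10⁻¹¹ F.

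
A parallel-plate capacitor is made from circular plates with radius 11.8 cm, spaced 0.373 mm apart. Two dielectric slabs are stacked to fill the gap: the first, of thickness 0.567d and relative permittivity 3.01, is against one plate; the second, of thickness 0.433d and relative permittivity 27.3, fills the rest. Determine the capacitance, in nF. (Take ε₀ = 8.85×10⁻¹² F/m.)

A = π(11.8 cm)² = 4.37×10⁻² m².
Stacked slabs ⇒ two capacitors in series, each with the full plate area.
C₁ = κ₁ε₀A/d₁ = 3.01 × 8.85×10⁻¹² × 4.37×10⁻² / 2.11×10⁻⁴ = 5.51×10⁻⁹ F.
C₂ = κ₂ε₀A/d₂ = 27.3 × 8.85×10⁻¹² × 4.37×10⁻² / 1.62×10⁻⁴ = 6.54×10⁻⁸ F.
C = (1/C₁ + 1/C₂)⁻¹ = 5.08×10⁻⁹ F.

C ≈ 5.08 nF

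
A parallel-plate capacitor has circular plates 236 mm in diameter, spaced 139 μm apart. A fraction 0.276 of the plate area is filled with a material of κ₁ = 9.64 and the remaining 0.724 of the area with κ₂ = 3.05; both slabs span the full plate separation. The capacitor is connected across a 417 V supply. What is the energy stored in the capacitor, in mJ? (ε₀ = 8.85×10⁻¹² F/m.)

A = π(236/2 mm)² = 4.37×10⁻² m².
Side-by-side slabs ⇒ two capacitors in parallel, each spanning the full gap.
C₁ = κ₁ε₀A₁/d = 9.64 × 8.85×10⁻¹² × 1.21×10⁻² / 1.39×10⁻⁴ = 7.41×10⁻⁹ F.
C₂ = κ₂ε₀A₂/d = 3.05 × 8.85×10⁻¹² × 3.17×10⁻² / 1.39×10⁻⁴ = 6.15×10⁻⁹ F.
C = C₁ + C₂ = 1.36×10⁻⁸ F.
U = ½CV² = ½ × 1.36×10⁻⁸ × (417)² = 1.18×10⁻³ J.

U ≈ 1.18 mJ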